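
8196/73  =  112 + 20/73 = 112.27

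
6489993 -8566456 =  - 2076463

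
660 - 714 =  - 54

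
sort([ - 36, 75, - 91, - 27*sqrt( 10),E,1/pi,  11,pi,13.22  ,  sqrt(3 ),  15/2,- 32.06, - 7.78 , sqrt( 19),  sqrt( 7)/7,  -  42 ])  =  [ - 91, - 27*sqrt( 10), - 42, - 36 , - 32.06, - 7.78, 1/pi,sqrt (7) /7,sqrt ( 3), E,pi, sqrt (19) , 15/2,11, 13.22  ,  75] 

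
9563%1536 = 347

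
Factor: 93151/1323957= 3^(  -  1)*93151^1*441319^( - 1)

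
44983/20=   2249+3/20 =2249.15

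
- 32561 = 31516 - 64077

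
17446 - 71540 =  - 54094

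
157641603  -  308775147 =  - 151133544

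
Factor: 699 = 3^1*233^1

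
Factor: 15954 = 2^1*3^1*2659^1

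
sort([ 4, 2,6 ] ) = [2, 4, 6] 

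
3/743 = 3/743  =  0.00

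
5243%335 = 218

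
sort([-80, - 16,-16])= [ - 80, - 16, -16]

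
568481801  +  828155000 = 1396636801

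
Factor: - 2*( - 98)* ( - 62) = - 12152= - 2^3*7^2*31^1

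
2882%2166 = 716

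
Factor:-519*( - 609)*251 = 79333821 = 3^2*7^1 * 29^1*173^1 * 251^1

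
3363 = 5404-2041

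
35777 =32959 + 2818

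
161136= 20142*8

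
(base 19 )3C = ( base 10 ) 69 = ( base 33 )23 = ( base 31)27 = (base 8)105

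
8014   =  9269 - 1255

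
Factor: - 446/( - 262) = 223/131 = 131^( - 1 ) *223^1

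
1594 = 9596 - 8002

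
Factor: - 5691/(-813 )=7  =  7^1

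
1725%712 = 301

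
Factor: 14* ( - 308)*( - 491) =2^3*7^2*11^1*491^1 = 2117192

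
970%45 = 25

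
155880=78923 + 76957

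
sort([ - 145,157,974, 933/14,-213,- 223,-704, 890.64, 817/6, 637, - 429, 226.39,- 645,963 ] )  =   [ - 704, -645, - 429, -223, - 213,  -  145, 933/14, 817/6, 157,226.39, 637,890.64,963,974]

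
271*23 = 6233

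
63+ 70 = 133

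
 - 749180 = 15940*( - 47 )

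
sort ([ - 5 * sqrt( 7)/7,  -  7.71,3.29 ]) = [ - 7.71  , -5 * sqrt( 7 )/7,3.29]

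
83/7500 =83/7500 =0.01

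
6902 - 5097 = 1805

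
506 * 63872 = 32319232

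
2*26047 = 52094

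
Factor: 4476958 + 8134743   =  1201^1*10501^1 =12611701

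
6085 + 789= 6874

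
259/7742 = 37/1106 = 0.03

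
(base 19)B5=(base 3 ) 21221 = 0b11010110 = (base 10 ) 214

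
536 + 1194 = 1730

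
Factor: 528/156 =2^2*11^1*13^( -1) =44/13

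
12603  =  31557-18954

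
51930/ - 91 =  - 571  +  31/91 = - 570.66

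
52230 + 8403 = 60633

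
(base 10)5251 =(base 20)D2B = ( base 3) 21012111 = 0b1010010000011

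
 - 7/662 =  - 1 + 655/662 =- 0.01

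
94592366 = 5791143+88801223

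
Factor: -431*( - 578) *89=22171502 = 2^1 * 17^2 * 89^1 * 431^1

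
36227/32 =1132 + 3/32 = 1132.09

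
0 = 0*6231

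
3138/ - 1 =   -  3138+0/1= -  3138.00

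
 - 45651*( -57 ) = 2602107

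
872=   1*872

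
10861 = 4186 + 6675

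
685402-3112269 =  - 2426867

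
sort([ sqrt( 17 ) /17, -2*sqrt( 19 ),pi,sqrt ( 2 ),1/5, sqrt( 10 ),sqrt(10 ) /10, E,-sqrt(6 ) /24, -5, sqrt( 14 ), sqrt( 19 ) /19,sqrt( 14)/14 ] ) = [-2*sqrt(  19), - 5, - sqrt( 6 ) /24 , 1/5, sqrt( 19 )/19, sqrt( 17 )/17,sqrt( 14 )/14, sqrt( 10) /10,sqrt ( 2), E,pi, sqrt ( 10 ), sqrt( 14)] 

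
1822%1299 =523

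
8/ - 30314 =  - 1 + 15153/15157 = -0.00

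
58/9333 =58/9333 = 0.01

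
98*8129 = 796642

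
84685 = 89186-4501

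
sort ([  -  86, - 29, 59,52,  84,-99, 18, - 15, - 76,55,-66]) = [ - 99, - 86, - 76, - 66 , - 29, - 15, 18, 52,55, 59, 84 ] 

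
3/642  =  1/214  =  0.00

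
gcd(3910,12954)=34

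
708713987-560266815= 148447172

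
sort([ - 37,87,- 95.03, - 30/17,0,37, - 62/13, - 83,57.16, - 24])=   [-95.03, - 83, - 37, -24, - 62/13, - 30/17,0,  37,57.16,87] 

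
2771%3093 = 2771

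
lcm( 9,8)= 72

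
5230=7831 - 2601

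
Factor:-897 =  - 3^1*13^1 *23^1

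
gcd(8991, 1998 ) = 999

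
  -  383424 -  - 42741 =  - 340683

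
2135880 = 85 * 25128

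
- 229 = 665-894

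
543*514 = 279102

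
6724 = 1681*4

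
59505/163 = 59505/163= 365.06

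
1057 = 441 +616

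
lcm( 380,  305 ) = 23180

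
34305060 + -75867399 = - 41562339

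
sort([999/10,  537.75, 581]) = [ 999/10, 537.75, 581]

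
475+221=696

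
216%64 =24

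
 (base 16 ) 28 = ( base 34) 16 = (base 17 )26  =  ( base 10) 40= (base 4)220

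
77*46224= 3559248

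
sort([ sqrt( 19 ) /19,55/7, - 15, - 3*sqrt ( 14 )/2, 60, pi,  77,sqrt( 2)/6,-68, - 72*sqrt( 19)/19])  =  [-68, - 72*sqrt (19) /19, -15, - 3*sqrt( 14) /2, sqrt( 19 )/19, sqrt ( 2)/6, pi, 55/7,60,77]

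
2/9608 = 1/4804 = 0.00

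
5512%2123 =1266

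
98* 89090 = 8730820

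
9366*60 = 561960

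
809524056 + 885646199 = 1695170255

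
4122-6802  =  -2680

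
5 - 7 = -2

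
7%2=1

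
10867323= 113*96171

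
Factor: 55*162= 2^1*3^4*5^1 * 11^1 = 8910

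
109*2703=294627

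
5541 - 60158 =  - 54617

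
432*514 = 222048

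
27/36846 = 3/4094=0.00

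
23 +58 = 81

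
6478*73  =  472894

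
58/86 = 29/43 = 0.67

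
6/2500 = 3/1250 = 0.00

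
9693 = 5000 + 4693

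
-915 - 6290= -7205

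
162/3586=81/1793 = 0.05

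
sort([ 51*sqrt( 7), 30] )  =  [30, 51 * sqrt( 7) ]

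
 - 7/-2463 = 7/2463 = 0.00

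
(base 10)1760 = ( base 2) 11011100000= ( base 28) 26o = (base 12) 1028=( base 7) 5063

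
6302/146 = 3151/73 = 43.16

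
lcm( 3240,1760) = 142560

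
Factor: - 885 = -3^1  *5^1 * 59^1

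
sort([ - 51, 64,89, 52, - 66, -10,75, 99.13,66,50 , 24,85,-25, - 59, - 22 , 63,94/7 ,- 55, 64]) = [ - 66,-59, - 55,-51, - 25, -22, - 10,94/7,24, 50,  52, 63, 64,  64, 66,75,  85,89, 99.13 ]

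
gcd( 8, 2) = 2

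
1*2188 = 2188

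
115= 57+58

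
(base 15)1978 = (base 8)12611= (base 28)70P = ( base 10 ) 5513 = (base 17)1215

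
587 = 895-308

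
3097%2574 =523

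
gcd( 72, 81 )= 9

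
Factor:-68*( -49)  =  3332 =2^2*7^2*17^1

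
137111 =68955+68156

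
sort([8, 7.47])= [7.47,8 ]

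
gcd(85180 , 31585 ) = 5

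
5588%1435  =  1283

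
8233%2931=2371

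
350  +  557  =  907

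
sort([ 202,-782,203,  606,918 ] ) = [  -  782,202,203,606  ,  918 ] 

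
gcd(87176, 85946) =2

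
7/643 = 7/643  =  0.01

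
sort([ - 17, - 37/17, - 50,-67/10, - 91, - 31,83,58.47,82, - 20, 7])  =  [ - 91, - 50, - 31, -20, - 17, - 67/10, - 37/17,7,58.47,82 , 83 ]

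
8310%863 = 543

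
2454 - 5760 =-3306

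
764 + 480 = 1244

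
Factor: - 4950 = -2^1*3^2*5^2*11^1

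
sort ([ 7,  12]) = [7,12] 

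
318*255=81090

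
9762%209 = 148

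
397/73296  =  397/73296 = 0.01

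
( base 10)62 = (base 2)111110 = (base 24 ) 2e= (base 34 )1s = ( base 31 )20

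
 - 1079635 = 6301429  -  7381064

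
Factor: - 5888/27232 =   -  8/37=-2^3 * 37^( - 1) 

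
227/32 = 7 + 3/32 = 7.09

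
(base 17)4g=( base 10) 84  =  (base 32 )2k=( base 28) 30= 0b1010100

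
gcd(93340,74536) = 4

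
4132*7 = 28924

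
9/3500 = 9/3500 = 0.00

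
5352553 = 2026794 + 3325759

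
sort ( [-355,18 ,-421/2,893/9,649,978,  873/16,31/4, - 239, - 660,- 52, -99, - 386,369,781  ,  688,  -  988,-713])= [-988, - 713,-660, - 386, -355, - 239,-421/2, - 99,-52,31/4,18,873/16 , 893/9,  369, 649,688,781,978]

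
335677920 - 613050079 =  - 277372159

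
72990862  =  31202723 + 41788139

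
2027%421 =343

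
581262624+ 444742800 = 1026005424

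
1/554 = 1/554 = 0.00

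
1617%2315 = 1617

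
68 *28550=1941400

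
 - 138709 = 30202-168911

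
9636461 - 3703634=5932827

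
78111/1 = 78111 = 78111.00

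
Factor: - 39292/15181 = - 44/17 = -2^2*11^1*17^(-1)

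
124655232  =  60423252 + 64231980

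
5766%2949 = 2817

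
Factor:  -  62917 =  - 17^1*3701^1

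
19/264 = 19/264= 0.07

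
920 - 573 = 347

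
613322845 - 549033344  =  64289501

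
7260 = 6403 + 857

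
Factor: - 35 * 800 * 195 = -5460000=- 2^5 * 3^1 * 5^4 * 7^1*13^1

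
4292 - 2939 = 1353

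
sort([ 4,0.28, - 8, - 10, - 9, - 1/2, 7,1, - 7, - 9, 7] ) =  [ - 10, - 9, - 9, - 8 , - 7, - 1/2, 0.28, 1, 4, 7,7]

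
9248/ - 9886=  - 4624/4943  =  - 0.94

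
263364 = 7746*34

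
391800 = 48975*8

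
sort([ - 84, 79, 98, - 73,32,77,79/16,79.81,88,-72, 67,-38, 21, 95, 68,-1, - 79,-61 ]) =[ - 84,-79,-73, - 72, - 61,- 38,-1,79/16, 21, 32, 67, 68, 77, 79, 79.81,88,95, 98 ]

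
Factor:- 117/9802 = -9/754 = -2^(-1)*3^2*13^ ( - 1 )*29^(- 1)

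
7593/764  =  7593/764 = 9.94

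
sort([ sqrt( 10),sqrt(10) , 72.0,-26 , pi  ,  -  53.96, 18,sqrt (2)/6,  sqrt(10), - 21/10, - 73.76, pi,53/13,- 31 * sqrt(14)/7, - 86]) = [ - 86, - 73.76, - 53.96,-26, - 31*sqrt(14) /7,  -  21/10, sqrt(2)/6, pi,pi, sqrt( 10) , sqrt( 10 ),sqrt ( 10),53/13,18, 72.0]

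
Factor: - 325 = - 5^2*13^1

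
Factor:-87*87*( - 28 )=2^2*3^2 * 7^1 *29^2 = 211932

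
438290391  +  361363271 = 799653662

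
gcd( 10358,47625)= 1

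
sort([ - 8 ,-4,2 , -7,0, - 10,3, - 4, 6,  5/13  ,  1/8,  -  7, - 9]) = [ - 10,  -  9,-8,-7,- 7, - 4, - 4,  0,1/8,  5/13,  2,3,6] 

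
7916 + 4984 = 12900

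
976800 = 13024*75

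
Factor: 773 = 773^1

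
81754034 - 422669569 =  -340915535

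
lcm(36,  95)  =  3420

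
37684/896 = 42+13/224 = 42.06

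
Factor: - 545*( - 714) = 2^1 * 3^1*5^1 * 7^1*17^1*109^1 = 389130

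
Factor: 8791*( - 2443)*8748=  - 2^2*3^7 * 7^1 * 59^1*149^1*349^1 = - 187875660924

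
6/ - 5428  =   - 1 +2711/2714 =- 0.00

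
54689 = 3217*17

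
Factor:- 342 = -2^1*3^2*19^1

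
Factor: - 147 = -3^1 * 7^2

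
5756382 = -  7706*( - 747)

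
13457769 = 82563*163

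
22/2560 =11/1280 = 0.01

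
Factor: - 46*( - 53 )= 2438 =2^1*23^1*53^1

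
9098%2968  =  194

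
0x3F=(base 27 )29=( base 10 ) 63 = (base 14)47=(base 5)223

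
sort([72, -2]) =[  -  2, 72 ] 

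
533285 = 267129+266156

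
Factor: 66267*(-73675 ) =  -4882221225 =- 3^2*5^2*7^1*37^1*199^1 * 421^1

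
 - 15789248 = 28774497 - 44563745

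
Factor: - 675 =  - 3^3*5^2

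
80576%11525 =11426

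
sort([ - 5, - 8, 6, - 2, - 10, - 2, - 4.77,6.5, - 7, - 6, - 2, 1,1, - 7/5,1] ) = [-10, - 8, - 7, - 6, - 5, - 4.77, - 2, - 2, - 2, - 7/5,1,1,1,6, 6.5 ]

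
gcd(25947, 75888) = 279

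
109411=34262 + 75149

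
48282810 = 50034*965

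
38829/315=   1849/15 = 123.27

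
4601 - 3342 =1259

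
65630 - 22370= 43260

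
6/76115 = 6/76115 = 0.00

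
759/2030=759/2030 =0.37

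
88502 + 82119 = 170621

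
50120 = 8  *6265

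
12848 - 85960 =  - 73112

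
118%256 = 118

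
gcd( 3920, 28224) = 784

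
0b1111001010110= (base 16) 1E56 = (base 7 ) 31433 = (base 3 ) 101122122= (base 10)7766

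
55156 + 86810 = 141966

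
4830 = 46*105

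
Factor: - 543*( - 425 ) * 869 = 200543475 =3^1*5^2*11^1*17^1*79^1*181^1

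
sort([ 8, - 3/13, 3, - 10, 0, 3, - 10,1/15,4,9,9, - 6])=[ - 10, - 10, - 6, - 3/13, 0,1/15 , 3,3,4,8,9, 9]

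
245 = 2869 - 2624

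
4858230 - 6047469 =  - 1189239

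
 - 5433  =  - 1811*3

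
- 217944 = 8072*(  -  27 )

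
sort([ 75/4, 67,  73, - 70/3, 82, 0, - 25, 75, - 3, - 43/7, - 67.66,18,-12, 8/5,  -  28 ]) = [ - 67.66, - 28, - 25,-70/3, - 12, - 43/7, - 3,0,8/5, 18, 75/4, 67, 73, 75, 82 ]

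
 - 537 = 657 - 1194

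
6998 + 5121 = 12119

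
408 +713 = 1121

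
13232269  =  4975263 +8257006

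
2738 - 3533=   -  795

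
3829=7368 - 3539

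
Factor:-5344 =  - 2^5* 167^1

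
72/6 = 12 = 12.00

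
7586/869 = 7586/869 = 8.73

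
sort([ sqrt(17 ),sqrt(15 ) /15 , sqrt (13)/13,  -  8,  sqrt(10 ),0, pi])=[  -  8, 0, sqrt(15)/15,sqrt( 13)/13, pi,sqrt(10), sqrt( 17 )]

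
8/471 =8/471=0.02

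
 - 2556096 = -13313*192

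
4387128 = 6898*636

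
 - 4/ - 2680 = 1/670 = 0.00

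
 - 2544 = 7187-9731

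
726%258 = 210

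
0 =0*528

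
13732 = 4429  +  9303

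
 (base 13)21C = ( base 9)443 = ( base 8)553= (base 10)363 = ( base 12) 263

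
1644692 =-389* (  -  4228 )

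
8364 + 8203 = 16567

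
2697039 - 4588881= - 1891842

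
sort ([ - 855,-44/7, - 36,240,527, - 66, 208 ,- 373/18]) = [- 855, - 66, - 36, - 373/18, - 44/7, 208, 240, 527 ]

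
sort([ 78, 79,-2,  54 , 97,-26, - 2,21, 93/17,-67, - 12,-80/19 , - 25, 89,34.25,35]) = [ - 67,-26 , - 25,-12,-80/19, - 2, - 2,93/17,21,  34.25, 35, 54,78,  79 , 89,97] 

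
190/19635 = 38/3927 = 0.01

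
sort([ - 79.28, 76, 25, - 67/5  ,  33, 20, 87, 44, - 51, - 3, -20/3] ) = [ - 79.28 , - 51,- 67/5, - 20/3, - 3,  20,25, 33,  44,  76, 87]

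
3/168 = 1/56 = 0.02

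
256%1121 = 256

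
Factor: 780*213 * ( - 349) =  - 57982860 =- 2^2*3^2*5^1*13^1*71^1*349^1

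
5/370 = 1/74 =0.01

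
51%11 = 7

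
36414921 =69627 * 523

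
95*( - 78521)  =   - 7459495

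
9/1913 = 9/1913  =  0.00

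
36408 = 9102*4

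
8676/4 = 2169  =  2169.00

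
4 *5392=21568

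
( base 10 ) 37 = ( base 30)17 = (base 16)25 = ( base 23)1E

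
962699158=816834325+145864833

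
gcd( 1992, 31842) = 6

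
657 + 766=1423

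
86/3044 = 43/1522 =0.03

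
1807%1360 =447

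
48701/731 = 66+455/731= 66.62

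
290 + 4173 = 4463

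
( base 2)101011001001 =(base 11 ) 2090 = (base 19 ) 7C6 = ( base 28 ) 3EH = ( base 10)2761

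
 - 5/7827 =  - 1+7822/7827 = - 0.00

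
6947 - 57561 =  - 50614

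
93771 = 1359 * 69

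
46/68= 23/34 = 0.68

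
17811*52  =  926172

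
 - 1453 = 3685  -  5138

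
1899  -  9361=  - 7462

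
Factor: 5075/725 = 7 =7^1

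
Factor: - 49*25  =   - 1225 = - 5^2*7^2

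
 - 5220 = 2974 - 8194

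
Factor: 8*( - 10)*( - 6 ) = 2^5*3^1*5^1 = 480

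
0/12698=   0 = 0.00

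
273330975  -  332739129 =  - 59408154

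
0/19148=0 = 0.00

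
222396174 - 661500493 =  - 439104319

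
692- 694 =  - 2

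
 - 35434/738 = - 49 + 364/369 = - 48.01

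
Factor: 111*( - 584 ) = -64824=-2^3 * 3^1*37^1 * 73^1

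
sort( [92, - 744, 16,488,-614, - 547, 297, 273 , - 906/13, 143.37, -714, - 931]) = [  -  931, - 744, - 714,  -  614,-547,-906/13,16 , 92, 143.37,273, 297,488] 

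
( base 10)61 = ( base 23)2F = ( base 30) 21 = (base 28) 25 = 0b111101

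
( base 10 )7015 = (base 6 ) 52251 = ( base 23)D60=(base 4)1231213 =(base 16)1b67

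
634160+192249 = 826409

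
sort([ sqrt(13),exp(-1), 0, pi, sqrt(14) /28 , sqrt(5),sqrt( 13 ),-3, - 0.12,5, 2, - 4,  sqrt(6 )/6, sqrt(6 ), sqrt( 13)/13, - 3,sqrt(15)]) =[- 4,-3, - 3, - 0.12,0,sqrt( 14)/28, sqrt( 13) /13, exp( - 1), sqrt( 6) /6,2,sqrt(5),  sqrt( 6), pi,sqrt( 13),sqrt( 13 ), sqrt( 15 ),  5 ] 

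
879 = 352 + 527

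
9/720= 1/80  =  0.01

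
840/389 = 2 + 62/389 = 2.16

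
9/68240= 9/68240= 0.00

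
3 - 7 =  - 4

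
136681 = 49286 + 87395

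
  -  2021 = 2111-4132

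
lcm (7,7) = 7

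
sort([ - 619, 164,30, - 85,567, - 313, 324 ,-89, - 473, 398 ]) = [  -  619,  -  473,- 313, - 89,  -  85,30,164, 324, 398,567 ]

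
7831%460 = 11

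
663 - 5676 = -5013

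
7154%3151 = 852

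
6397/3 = 6397/3=2132.33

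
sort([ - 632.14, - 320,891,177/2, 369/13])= [ - 632.14,-320, 369/13, 177/2,891]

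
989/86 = 23/2  =  11.50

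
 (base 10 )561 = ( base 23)119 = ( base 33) H0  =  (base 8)1061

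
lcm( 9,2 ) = 18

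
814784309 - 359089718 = 455694591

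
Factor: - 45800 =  - 2^3*5^2*229^1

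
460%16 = 12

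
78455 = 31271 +47184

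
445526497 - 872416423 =-426889926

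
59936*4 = 239744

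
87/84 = 29/28 = 1.04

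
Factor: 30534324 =2^2*3^1 * 37^1*68771^1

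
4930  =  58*85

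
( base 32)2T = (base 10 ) 93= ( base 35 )2n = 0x5D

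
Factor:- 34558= - 2^1*37^1*467^1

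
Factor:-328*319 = -104632 = -2^3*11^1*29^1*41^1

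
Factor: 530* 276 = 2^3*3^1 * 5^1*23^1*53^1 = 146280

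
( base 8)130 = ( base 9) 107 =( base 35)2I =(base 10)88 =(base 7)154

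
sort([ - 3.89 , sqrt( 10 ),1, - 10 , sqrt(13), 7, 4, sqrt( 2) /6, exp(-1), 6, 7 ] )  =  [  -  10, - 3.89, sqrt( 2)/6, exp( - 1 ), 1, sqrt( 10),sqrt( 13), 4, 6, 7  ,  7] 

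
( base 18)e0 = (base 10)252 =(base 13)165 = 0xFC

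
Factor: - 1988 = - 2^2 * 7^1*71^1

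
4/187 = 4/187 = 0.02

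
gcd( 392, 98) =98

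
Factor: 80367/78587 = 903/883 = 3^1*7^1*43^1*883^( - 1 )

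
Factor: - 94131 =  - 3^2*10459^1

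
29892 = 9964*3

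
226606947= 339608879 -113001932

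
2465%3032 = 2465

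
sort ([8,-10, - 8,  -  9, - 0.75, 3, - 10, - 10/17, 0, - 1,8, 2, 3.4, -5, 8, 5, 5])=[ - 10,-10,-9, - 8,  -  5, - 1,-0.75,- 10/17,  0,  2, 3,3.4, 5, 5, 8,8, 8 ] 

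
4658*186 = 866388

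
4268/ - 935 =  - 5 + 37/85= -4.56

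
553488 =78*7096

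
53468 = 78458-24990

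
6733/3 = 2244+1/3 = 2244.33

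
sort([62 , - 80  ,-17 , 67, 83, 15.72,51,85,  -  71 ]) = [ - 80, - 71,- 17 , 15.72,51, 62, 67, 83,85]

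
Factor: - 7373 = -73^1*101^1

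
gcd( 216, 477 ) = 9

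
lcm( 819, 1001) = 9009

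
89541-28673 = 60868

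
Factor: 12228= 2^2 * 3^1*1019^1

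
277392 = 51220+226172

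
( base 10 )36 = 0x24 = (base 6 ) 100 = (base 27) 19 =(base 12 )30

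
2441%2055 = 386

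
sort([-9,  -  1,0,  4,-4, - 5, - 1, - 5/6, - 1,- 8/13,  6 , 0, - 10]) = [ - 10,  -  9,-5, - 4, - 1, - 1, - 1, - 5/6, - 8/13, 0, 0, 4, 6]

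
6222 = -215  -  - 6437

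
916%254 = 154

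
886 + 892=1778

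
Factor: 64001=7^1*41^1*223^1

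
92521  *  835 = 77255035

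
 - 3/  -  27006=1/9002 =0.00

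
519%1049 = 519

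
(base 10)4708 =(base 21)ae4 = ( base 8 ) 11144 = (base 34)42G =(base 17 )g4g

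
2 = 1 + 1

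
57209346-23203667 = 34005679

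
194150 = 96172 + 97978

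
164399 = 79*2081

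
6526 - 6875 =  - 349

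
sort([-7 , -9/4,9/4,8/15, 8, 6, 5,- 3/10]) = [ -7,-9/4 ,-3/10,8/15,9/4 , 5, 6,8]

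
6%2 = 0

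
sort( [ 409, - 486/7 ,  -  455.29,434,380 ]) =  [ - 455.29, - 486/7,380  ,  409,434]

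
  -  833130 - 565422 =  - 1398552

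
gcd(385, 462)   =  77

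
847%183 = 115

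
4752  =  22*216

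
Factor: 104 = 2^3*13^1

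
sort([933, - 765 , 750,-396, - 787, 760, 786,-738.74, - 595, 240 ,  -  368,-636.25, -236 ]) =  [- 787,-765, - 738.74,-636.25, - 595, - 396, - 368,-236, 240, 750, 760, 786, 933 ]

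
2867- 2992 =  - 125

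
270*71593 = 19330110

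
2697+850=3547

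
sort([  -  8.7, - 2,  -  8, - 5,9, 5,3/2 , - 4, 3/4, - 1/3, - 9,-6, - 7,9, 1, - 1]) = [-9, - 8.7, - 8 ,- 7,-6, - 5 , - 4, - 2, - 1, - 1/3,  3/4, 1,3/2, 5,9, 9]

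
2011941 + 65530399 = 67542340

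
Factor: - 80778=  - 2^1 * 3^1 * 13463^1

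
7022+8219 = 15241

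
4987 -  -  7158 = 12145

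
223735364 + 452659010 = 676394374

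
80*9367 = 749360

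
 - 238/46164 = -1 + 22963/23082 = - 0.01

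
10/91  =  10/91  =  0.11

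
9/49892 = 9/49892 = 0.00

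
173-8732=-8559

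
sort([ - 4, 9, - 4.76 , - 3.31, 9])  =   [ - 4.76, - 4, - 3.31, 9, 9]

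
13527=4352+9175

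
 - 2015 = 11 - 2026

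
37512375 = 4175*8985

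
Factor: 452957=452957^1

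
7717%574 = 255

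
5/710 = 1/142 = 0.01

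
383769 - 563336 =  - 179567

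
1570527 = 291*5397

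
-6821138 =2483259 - 9304397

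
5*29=145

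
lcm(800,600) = 2400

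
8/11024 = 1/1378 = 0.00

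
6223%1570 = 1513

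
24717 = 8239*3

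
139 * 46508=6464612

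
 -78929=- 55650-23279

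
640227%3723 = 3594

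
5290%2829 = 2461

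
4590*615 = 2822850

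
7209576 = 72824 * 99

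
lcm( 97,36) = 3492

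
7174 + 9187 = 16361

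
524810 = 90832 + 433978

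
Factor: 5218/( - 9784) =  - 2609/4892 = - 2^(-2 )*1223^( - 1)*2609^1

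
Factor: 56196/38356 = 63/43 = 3^2*7^1 * 43^(- 1)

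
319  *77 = 24563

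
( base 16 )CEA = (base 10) 3306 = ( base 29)3r0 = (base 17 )b78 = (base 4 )303222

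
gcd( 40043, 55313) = 1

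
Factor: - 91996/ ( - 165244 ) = 211/379 =211^1 * 379^( - 1 ) 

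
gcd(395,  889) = 1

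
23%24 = 23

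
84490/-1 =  - 84490 + 0/1 =- 84490.00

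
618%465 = 153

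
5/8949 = 5/8949= 0.00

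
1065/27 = 39 + 4/9=39.44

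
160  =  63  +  97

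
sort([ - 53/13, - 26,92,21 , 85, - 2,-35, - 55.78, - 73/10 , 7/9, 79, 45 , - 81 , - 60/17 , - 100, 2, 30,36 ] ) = [ - 100, - 81, - 55.78 ,-35, - 26, - 73/10 , - 53/13,-60/17 , - 2, 7/9,2, 21 , 30,36,45, 79 , 85,92]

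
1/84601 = 1/84601= 0.00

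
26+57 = 83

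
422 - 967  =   - 545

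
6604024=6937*952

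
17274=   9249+8025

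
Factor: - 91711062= - 2^1*3^3*19^1*89387^1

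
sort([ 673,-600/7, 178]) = [-600/7, 178 , 673 ] 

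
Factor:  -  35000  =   - 2^3*5^4 *7^1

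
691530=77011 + 614519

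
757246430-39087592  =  718158838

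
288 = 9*32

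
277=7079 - 6802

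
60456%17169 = 8949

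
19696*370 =7287520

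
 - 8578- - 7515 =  - 1063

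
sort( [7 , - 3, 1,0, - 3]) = [ - 3, - 3,0,  1, 7] 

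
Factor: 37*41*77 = 116809 = 7^1*11^1*37^1*41^1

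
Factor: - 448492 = -2^2 * 11^1*10193^1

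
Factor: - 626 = -2^1 * 313^1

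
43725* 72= 3148200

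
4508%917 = 840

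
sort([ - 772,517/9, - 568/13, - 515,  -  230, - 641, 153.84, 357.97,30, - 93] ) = [ - 772, - 641,-515, -230, -93 ,- 568/13 , 30, 517/9,153.84, 357.97] 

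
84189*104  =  8755656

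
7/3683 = 7/3683=0.00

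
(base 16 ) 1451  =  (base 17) 10gg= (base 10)5201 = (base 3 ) 21010122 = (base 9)7118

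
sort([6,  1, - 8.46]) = [ - 8.46,1,6 ] 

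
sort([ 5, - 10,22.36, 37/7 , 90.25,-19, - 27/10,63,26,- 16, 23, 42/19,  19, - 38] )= [ - 38,-19, - 16, - 10,- 27/10, 42/19,5,37/7, 19,  22.36, 23,26 , 63,90.25] 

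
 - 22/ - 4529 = 22/4529= 0.00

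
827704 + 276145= 1103849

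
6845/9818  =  6845/9818 = 0.70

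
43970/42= 1046 + 19/21 = 1046.90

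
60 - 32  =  28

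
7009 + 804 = 7813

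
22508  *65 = 1463020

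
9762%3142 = 336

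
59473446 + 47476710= 106950156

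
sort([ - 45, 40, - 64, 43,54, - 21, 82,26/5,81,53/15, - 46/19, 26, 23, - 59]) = [ - 64, - 59,-45 , -21 , - 46/19,53/15, 26/5,23,26 , 40 , 43, 54 , 81 , 82]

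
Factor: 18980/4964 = 65/17 = 5^1*13^1* 17^( - 1) 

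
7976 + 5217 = 13193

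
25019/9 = 2779 + 8/9 =2779.89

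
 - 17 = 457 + -474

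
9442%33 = 4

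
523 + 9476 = 9999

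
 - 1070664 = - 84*12746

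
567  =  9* 63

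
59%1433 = 59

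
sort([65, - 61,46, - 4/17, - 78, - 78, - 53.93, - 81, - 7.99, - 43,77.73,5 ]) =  [ - 81, -78 , - 78,-61,-53.93,-43,  -  7.99, - 4/17, 5, 46, 65,77.73 ]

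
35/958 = 35/958 = 0.04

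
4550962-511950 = 4039012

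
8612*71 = 611452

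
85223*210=17896830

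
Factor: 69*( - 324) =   -  2^2* 3^5*23^1= - 22356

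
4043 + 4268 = 8311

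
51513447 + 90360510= 141873957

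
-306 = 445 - 751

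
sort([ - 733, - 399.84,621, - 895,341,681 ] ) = [ - 895, - 733, - 399.84, 341, 621, 681]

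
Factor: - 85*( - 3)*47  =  11985 = 3^1*5^1*17^1 * 47^1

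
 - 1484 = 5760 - 7244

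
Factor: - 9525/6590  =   - 2^(-1) * 3^1*5^1*127^1*659^( - 1) = - 1905/1318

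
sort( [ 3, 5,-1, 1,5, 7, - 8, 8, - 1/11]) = [  -  8, - 1, - 1/11, 1,  3,  5,  5,7, 8]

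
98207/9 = 10911 + 8/9 = 10911.89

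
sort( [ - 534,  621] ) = [ - 534 , 621]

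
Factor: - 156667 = -7^1 * 22381^1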